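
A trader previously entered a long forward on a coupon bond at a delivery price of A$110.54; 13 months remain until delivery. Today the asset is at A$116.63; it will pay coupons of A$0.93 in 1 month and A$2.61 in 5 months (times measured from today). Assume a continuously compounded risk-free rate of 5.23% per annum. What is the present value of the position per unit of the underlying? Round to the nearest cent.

PV(remaining coupons) I = 0.93·e^(−0.0523·1/12) + 2.61·e^(−0.0523·5/12) = 3.4797
Current forward F = (S − I)·e^(rT) = (116.63 − 3.4797)·e^(0.0523·13/12) = 113.1503 × 1.058294 = 119.7463
Value (long) = (F − K)·e^(−rT) = (119.7463 − 110.54) × 0.944917 = 8.6992
Value = A$8.70

A$8.70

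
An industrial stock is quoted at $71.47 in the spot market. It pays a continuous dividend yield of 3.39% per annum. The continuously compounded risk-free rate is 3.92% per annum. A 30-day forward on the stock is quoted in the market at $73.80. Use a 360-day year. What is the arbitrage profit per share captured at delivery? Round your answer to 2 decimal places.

$2.30 per share

Fair forward: F* = S·e^(carry·T), with carry = (r − q) = 0.0392 − 0.0339 = 0.0053
F* = 71.47 · e^(0.0053 × 30/360) = 71.47 · e^0.000442 = 71.47 × 1.000442 = $71.5016
Market $73.80 > fair $71.5016: forward overpriced → cash-and-carry (buy spot, short the forward).
At maturity, profit = |F_mkt − F*| = |73.80 − 71.5016| = $2.30 per share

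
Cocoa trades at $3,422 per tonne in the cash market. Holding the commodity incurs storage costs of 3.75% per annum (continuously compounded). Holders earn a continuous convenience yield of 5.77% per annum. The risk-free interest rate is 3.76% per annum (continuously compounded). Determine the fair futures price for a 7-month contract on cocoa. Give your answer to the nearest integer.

$3,457 per tonne

Net carry = r + u − y = 0.0376 + 0.0375 − 0.0577 = 0.0174
F = S·e^((r+u−y)T) = 3422 · e^(0.0174 × 7/12) = 3422 · e^0.010150
= 3422 × 1.010202 = $3,457 per tonne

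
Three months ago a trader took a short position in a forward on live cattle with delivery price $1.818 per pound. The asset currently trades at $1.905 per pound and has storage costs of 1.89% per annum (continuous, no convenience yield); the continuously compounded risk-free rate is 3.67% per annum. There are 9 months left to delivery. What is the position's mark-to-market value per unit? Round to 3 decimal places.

Current fair forward for the remaining 9 months: F = S·e^((r + u)·T), (r + u) = 0.0367 + 0.0189 = 0.0556
F = 1.905 · e^(0.0556 × 9/12) = 1.905 × 1.042582 = 1.9861
Value of long forward = (F − K)·e^(−rT) = (1.9861 − 1.818) · e^(−0.0367·9/12)
= 0.1681 × 0.972850 = 0.164
Short position value = −(long value) = -$0.164

-$0.164 per pound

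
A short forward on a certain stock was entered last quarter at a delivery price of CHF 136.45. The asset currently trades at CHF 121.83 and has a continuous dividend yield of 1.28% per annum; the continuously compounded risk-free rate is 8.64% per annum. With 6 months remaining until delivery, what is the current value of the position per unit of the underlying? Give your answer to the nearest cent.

CHF 9.63

Current fair forward for the remaining 6 months: F = S·e^((r − q)·T), (r − q) = 0.0864 − 0.0128 = 0.0736
F = 121.83 · e^(0.0736 × 6/12) = 121.83 × 1.037486 = 126.3969
Value of long forward = (F − K)·e^(−rT) = (126.3969 − 136.45) · e^(−0.0864·6/12)
= -10.0531 × 0.957720 = -9.63
Short position value = −(long value) = CHF 9.63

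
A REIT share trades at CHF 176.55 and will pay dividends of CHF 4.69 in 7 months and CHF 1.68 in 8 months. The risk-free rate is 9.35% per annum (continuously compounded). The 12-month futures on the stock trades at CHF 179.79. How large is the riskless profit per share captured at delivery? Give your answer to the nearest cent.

PV(dividends) I = 4.69·e^(−0.0935·7/12) + 1.68·e^(−0.0935·8/12) = 6.0195
Fair futures F* = (S − I)·e^(rT) = (176.55 − 6.0195)·e^0.093500 = 170.5305 × 1.098011 = 187.2444
Market CHF 179.79 < fair 187.2444: forward underpriced → reverse cash-and-carry (short the stock, invest proceeds at r, pay the dividends, go long the forward).
Profit at T = |F_mkt − F*| = |179.79 − 187.2444| = CHF 7.45 per share

CHF 7.45 per share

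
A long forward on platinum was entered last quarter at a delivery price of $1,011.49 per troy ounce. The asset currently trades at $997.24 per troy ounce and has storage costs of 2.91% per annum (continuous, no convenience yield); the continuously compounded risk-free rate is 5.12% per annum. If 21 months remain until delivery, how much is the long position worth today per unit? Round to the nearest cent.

Current fair forward for the remaining 21 months: F = S·e^((r + u)·T), (r + u) = 0.0512 + 0.0291 = 0.0803
F = 997.24 · e^(0.0803 × 21/12) = 997.24 × 1.150878 = 1147.7016
Value of long forward = (F − K)·e^(−rT) = (1147.7016 − 1011.49) · e^(−0.0512·21/12)
= 136.2116 × 0.914297 = 124.54

$124.54 per troy ounce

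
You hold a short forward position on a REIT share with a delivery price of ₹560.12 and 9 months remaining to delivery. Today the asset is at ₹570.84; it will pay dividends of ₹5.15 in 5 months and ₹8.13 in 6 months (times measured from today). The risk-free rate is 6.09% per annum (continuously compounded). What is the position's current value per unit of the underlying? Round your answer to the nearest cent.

PV(remaining dividends) I = 5.15·e^(−0.0609·5/12) + 8.13·e^(−0.0609·6/12) = 12.9071
Current forward F = (S − I)·e^(rT) = (570.84 − 12.9071)·e^(0.0609·9/12) = 557.9329 × 1.046734 = 584.0073
Value (long) = (F − K)·e^(−rT) = (584.0073 − 560.12) × 0.955352 = 22.8208
Short position value = −(long value) = -₹22.82

-₹22.82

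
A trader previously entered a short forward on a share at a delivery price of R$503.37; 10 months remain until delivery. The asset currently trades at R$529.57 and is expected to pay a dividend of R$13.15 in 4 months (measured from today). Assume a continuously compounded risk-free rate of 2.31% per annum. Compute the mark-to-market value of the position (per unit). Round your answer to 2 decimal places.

PV(remaining dividends) I = 13.15·e^(−0.0231·4/12) = 13.0491
Current forward F = (S − I)·e^(rT) = (529.57 − 13.0491)·e^(0.0231·10/12) = 516.5209 × 1.019436 = 526.5600
Value (long) = (F − K)·e^(−rT) = (526.5600 − 503.37) × 0.980934 = 22.7479
Short position value = −(long value) = -R$22.75

-R$22.75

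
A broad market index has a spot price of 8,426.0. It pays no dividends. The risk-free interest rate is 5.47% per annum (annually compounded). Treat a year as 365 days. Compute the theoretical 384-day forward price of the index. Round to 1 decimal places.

F = S · (1+r)^T
= 8426.0 × 1.057628
F = 8,911.6

8,911.6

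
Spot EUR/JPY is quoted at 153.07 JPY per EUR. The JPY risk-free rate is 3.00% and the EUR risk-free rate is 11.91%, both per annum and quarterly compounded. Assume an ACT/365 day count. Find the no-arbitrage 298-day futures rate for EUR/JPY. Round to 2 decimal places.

142.52

By covered interest parity, F = S · (1+r_JPY/4)^(4T) / (1+r_EUR/4)^(4T)
= 153.07 × 1.024702 / 1.100559 = 153.07 × 0.931074
F = 142.52 JPY per EUR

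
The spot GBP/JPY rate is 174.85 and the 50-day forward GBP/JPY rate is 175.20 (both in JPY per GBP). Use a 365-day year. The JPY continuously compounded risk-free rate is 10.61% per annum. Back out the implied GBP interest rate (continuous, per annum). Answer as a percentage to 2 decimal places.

9.15%

F = S·e^((r_JPY − r_GBP)T) ⇒ r_GBP = r_JPY − ln(F/S)/T
ln(175.20/174.85) = 0.002000; /(50/365) = 0.014600
r_GBP = 0.1061 − 0.014600 = 0.091500
r_GBP = 9.15%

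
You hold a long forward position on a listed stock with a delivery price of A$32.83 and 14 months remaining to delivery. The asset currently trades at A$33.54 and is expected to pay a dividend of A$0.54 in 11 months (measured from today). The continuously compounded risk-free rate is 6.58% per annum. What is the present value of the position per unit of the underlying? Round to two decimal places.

A$2.63

PV(remaining dividends) I = 0.54·e^(−0.0658·11/12) = 0.5084
Current forward F = (S − I)·e^(rT) = (33.54 − 0.5084)·e^(0.0658·14/12) = 33.0316 × 1.079790 = 35.6672
Value (long) = (F − K)·e^(−rT) = (35.6672 − 32.83) × 0.926106 = 2.6275
Value = A$2.63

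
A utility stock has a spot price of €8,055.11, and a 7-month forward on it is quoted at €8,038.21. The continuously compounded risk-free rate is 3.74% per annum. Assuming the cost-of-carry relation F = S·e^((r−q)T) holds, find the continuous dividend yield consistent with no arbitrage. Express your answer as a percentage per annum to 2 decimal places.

4.10%

From F = S·e^((r−q)T): (r − q) = ln(F/S)/T
ln(8038.21/8055.11) = ln(0.997902) = -0.002100
(r − q) = -0.002100 / (7/12) = -0.003600
q = r − ln(F/S)/T = 0.0374 + 0.003600 = 0.041000
q = 4.10%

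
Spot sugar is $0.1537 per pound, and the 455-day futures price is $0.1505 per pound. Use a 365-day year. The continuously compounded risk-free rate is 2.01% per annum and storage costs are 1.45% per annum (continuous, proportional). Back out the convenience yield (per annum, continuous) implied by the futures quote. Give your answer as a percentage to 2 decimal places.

F = S·e^((r+u−y)T) ⇒ (r+u−y) = ln(F/S)/T
ln(0.1505/0.1537) = -0.021040; /T ⇒ -0.016878
y = r + u − ln(F/S)/T = 0.0201 + 0.0145 + 0.016878 = 0.051478
y = 5.15%

5.15%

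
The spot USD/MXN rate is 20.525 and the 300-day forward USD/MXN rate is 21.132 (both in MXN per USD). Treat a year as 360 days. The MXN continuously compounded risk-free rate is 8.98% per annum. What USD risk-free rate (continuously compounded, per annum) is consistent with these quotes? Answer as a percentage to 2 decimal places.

5.48%

F = S·e^((r_MXN − r_USD)T) ⇒ r_USD = r_MXN − ln(F/S)/T
ln(21.132/20.525) = 0.029145; /(300/360) = 0.034974
r_USD = 0.0898 − 0.034974 = 0.054826
r_USD = 5.48%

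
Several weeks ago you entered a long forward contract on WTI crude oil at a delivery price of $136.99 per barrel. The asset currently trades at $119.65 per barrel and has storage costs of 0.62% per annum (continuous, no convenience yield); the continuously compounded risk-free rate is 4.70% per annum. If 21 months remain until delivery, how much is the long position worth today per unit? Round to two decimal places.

-$5.22 per barrel

Current fair forward for the remaining 21 months: F = S·e^((r + u)·T), (r + u) = 0.0470 + 0.0062 = 0.0532
F = 119.65 · e^(0.0532 × 21/12) = 119.65 × 1.097571 = 131.3244
Value of long forward = (F − K)·e^(−rT) = (131.3244 − 136.99) · e^(−0.0470·21/12)
= -5.6656 × 0.921042 = -5.22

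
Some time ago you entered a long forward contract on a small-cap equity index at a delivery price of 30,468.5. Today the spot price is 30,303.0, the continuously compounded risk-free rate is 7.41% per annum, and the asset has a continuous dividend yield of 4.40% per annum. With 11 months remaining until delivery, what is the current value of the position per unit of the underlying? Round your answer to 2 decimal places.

Current fair forward for the remaining 11 months: F = S·e^((r − q)·T), (r − q) = 0.0741 − 0.0440 = 0.0301
F = 30303.0 · e^(0.0301 × 11/12) = 30303.0 × 1.02797584 = 31150.7519
Value of long forward = (F − K)·e^(−rT) = (31150.7519 − 30468.5) · e^(−0.0741·11/12)
= 682.2519 × 0.93433055 = 637.45

637.45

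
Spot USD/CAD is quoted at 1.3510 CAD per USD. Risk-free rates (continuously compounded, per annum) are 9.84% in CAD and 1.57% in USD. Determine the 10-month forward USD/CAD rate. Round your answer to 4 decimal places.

F = S·e^((r_CAD − r_USD)T) = 1.3510 · e^((0.0984 − 0.0157) × 10/12)
= 1.3510 · e^0.068917 = 1.3510 × 1.071347
F = 1.4474 CAD per USD

1.4474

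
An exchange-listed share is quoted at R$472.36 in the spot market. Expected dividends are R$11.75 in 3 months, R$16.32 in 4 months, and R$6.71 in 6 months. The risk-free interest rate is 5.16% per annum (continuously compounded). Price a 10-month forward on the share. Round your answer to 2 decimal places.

R$457.43

PV(dividends) I = 11.75·e^(−0.0516·3/12) + 16.32·e^(−0.0516·4/12) + 6.71·e^(−0.0516·6/12)
I = 11.5994 + 16.0417 + 6.5391 = 34.1802
F = (S − I)·e^(rT) = (472.36 − 34.1802) · e^(0.0516·10/12)
= 438.1798 · e^0.043000 = 438.1798 × 1.043938 = R$457.43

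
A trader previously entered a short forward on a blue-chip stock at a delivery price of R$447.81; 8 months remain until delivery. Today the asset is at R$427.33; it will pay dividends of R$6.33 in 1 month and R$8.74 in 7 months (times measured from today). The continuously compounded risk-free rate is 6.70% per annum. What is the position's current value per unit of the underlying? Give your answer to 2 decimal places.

R$15.62

PV(remaining dividends) I = 6.33·e^(−0.0670·1/12) + 8.74·e^(−0.0670·7/12) = 14.6998
Current forward F = (S − I)·e^(rT) = (427.33 − 14.6998)·e^(0.0670·8/12) = 412.6302 × 1.045679 = 431.4787
Value (long) = (F − K)·e^(−rT) = (431.4787 − 447.81) × 0.956316 = -15.6179
Short position value = −(long value) = R$15.62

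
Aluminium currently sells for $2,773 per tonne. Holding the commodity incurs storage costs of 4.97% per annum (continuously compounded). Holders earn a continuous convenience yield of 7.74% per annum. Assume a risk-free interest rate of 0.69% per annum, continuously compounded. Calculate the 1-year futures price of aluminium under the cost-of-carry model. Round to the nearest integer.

$2,716 per tonne

Net carry = r + u − y = 0.0069 + 0.0497 − 0.0774 = -0.0208
F = S·e^((r+u−y)T) = 2773 · e^(-0.0208 × 1) = 2773 · e^-0.020800
= 2773 × 0.979415 = $2,716 per tonne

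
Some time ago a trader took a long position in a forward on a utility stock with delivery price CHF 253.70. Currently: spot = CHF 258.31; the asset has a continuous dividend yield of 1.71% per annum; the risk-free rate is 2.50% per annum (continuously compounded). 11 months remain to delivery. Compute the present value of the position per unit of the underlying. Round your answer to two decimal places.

CHF 6.34

Current fair forward for the remaining 11 months: F = S·e^((r − q)·T), (r − q) = 0.0250 − 0.0171 = 0.0079
F = 258.31 · e^(0.0079 × 11/12) = 258.31 × 1.007268 = 260.1874
Value of long forward = (F − K)·e^(−rT) = (260.1874 − 253.70) · e^(−0.0250·11/12)
= 6.4874 × 0.977344 = 6.34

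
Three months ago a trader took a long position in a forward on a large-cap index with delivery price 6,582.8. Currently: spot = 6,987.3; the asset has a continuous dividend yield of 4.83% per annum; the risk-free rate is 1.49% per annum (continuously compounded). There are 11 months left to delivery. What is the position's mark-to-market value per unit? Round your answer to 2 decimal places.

191.18

Current fair forward for the remaining 11 months: F = S·e^((r − q)·T), (r − q) = 0.0149 − 0.0483 = -0.0334
F = 6987.3 · e^(-0.0334 × 11/12) = 6987.3 × 0.96984728 = 6776.6139
Value of long forward = (F − K)·e^(−rT) = (6776.6139 − 6582.8) · e^(−0.0149·11/12)
= 193.8139 × 0.98643452 = 191.18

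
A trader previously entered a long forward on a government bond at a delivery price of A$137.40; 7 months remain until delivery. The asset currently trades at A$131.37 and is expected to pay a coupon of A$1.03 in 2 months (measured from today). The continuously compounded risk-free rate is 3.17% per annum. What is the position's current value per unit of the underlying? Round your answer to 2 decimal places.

-A$4.54

PV(remaining coupons) I = 1.03·e^(−0.0317·2/12) = 1.0246
Current forward F = (S − I)·e^(rT) = (131.37 − 1.0246)·e^(0.0317·7/12) = 130.3454 × 1.018664 = 132.7782
Value (long) = (F − K)·e^(−rT) = (132.7782 − 137.40) × 0.981678 = -4.5371
Value = -A$4.54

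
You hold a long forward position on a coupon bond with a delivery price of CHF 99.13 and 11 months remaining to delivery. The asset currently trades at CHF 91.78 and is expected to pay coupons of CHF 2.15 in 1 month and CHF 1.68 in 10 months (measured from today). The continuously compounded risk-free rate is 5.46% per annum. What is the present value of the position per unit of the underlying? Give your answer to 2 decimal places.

-CHF 6.26

PV(remaining coupons) I = 2.15·e^(−0.0546·1/12) + 1.68·e^(−0.0546·10/12) = 3.7455
Current forward F = (S − I)·e^(rT) = (91.78 − 3.7455)·e^(0.0546·11/12) = 88.0345 × 1.051324 = 92.5528
Value (long) = (F − K)·e^(−rT) = (92.5528 − 99.13) × 0.951182 = -6.2561
Value = -CHF 6.26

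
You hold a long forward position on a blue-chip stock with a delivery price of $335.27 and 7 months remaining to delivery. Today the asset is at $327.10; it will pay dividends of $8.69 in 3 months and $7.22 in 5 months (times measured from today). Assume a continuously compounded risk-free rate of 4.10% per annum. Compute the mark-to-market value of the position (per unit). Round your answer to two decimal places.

-$15.95

PV(remaining dividends) I = 8.69·e^(−0.0410·3/12) + 7.22·e^(−0.0410·5/12) = 15.6991
Current forward F = (S − I)·e^(rT) = (327.10 − 15.6991)·e^(0.0410·7/12) = 311.4009 × 1.024205 = 318.9384
Value (long) = (F − K)·e^(−rT) = (318.9384 − 335.27) × 0.976367 = -15.9456
Value = -$15.95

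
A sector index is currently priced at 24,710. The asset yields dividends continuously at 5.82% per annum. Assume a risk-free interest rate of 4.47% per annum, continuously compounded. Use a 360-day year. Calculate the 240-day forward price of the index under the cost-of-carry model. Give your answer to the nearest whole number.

24,489

F = S·e^((r − q)T) = 24710 · e^((0.0447 − 0.0582) × 240/360)
= 24710 · e^-0.009000 = 24710 × 0.991040
F = 24,489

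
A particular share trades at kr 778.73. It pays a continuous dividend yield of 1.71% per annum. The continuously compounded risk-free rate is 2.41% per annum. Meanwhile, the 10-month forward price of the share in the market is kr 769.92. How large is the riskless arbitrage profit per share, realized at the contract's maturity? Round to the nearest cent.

Fair forward: F* = S·e^(carry·T), with carry = (r − q) = 0.0241 − 0.0171 = 0.0070
F* = 778.73 · e^(0.0070 × 10/12) = 778.73 · e^0.005833 = 778.73 × 1.005850 = kr 783.2856
Market kr 769.92 < fair kr 783.2856: forward underpriced → reverse cash-and-carry (short spot, go long the forward).
At maturity, profit = |F_mkt − F*| = |769.92 − 783.2856| = kr 13.37 per share

kr 13.37 per share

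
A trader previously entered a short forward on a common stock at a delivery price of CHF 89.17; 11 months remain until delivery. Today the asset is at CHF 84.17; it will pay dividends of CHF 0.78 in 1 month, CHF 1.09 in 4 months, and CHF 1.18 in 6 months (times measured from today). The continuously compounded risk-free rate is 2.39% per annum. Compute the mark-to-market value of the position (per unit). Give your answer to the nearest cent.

CHF 6.09

PV(remaining dividends) I = 0.78·e^(−0.0239·1/12) + 1.09·e^(−0.0239·4/12) + 1.18·e^(−0.0239·6/12) = 3.0258
Current forward F = (S − I)·e^(rT) = (84.17 − 3.0258)·e^(0.0239·11/12) = 81.1442 × 1.022150 = 82.9415
Value (long) = (F − K)·e^(−rT) = (82.9415 − 89.17) × 0.978330 = -6.0935
Short position value = −(long value) = CHF 6.09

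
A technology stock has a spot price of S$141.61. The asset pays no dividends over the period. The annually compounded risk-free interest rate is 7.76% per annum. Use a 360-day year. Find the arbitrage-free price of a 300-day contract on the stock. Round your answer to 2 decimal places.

S$150.71

F = S · (1+r)^T
= 141.61 × 1.064261
F = S$150.71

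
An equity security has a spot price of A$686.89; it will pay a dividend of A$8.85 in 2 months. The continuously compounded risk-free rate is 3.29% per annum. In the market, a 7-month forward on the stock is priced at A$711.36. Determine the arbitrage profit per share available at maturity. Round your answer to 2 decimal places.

A$20.13 per share

PV(dividends) I = 8.85·e^(−0.0329·2/12) = 8.8016
Fair forward F* = (S − I)·e^(rT) = (686.89 − 8.8016)·e^0.019192 = 678.0884 × 1.019377 = 691.2277
Market A$711.36 > fair 691.2277: forward overpriced → cash-and-carry (borrow at r, buy the stock and collect the dividends, short the forward).
Profit at T = |F_mkt − F*| = |711.36 − 691.2277| = A$20.13 per share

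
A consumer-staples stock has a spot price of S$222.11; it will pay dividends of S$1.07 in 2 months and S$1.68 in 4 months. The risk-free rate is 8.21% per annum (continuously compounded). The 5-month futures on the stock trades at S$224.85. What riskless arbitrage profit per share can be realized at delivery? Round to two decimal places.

PV(dividends) I = 1.07·e^(−0.0821·2/12) + 1.68·e^(−0.0821·4/12) = 2.6901
Fair futures F* = (S − I)·e^(rT) = (222.11 − 2.6901)·e^0.034208 = 219.4199 × 1.034800 = 227.0557
Market S$224.85 < fair 227.0557: forward underpriced → reverse cash-and-carry (short the stock, invest proceeds at r, pay the dividends, go long the forward).
Profit at T = |F_mkt − F*| = |224.85 − 227.0557| = S$2.21 per share

S$2.21 per share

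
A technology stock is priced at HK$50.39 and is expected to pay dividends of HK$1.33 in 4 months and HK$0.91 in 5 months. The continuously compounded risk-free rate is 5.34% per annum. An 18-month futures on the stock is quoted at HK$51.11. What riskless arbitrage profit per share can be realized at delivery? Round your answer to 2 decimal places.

HK$1.10 per share

PV(dividends) I = 1.33·e^(−0.0534·4/12) + 0.91·e^(−0.0534·5/12) = 2.1965
Fair futures F* = (S − I)·e^(rT) = (50.39 − 2.1965)·e^0.080100 = 48.1935 × 1.083395 = 52.2126
Market HK$51.11 < fair 52.2126: forward underpriced → reverse cash-and-carry (short the stock, invest proceeds at r, pay the dividends, go long the forward).
Profit at T = |F_mkt − F*| = |51.11 − 52.2126| = HK$1.10 per share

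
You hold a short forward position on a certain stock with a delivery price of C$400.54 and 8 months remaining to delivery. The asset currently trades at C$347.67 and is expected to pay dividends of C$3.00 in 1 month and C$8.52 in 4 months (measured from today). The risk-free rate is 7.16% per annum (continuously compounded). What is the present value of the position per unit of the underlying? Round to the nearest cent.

PV(remaining dividends) I = 3.00·e^(−0.0716·1/12) + 8.52·e^(−0.0716·4/12) = 11.3012
Current forward F = (S − I)·e^(rT) = (347.67 − 11.3012)·e^(0.0716·8/12) = 336.3688 × 1.048891 = 352.8142
Value (long) = (F − K)·e^(−rT) = (352.8142 − 400.54) × 0.953388 = -45.5012
Short position value = −(long value) = C$45.50

C$45.50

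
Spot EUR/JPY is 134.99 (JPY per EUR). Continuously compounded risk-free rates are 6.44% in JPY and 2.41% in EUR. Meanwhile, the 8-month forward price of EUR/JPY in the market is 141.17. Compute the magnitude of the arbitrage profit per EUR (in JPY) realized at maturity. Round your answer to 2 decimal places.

2.50 per EUR (in JPY)

Fair forward: F* = S·e^(carry·T), with carry = (r_JPY − r_EUR) = 0.0644 − 0.0241 = 0.0403
F* = 134.99 · e^(0.0403 × 8/12) = 134.99 · e^0.026867 = 134.99 × 1.027231 = 138.6659
Market 141.17 > fair 138.6659: forward overpriced → cash-and-carry (buy spot, short the forward).
At maturity, profit = |F_mkt − F*| = |141.17 − 138.6659| = 2.50 per EUR (in JPY)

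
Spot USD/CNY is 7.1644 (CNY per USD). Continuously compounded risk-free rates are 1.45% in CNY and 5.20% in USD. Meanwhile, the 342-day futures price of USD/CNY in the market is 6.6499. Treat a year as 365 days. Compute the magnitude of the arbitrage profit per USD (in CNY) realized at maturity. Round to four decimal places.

Fair futures: F* = S·e^(carry·T), with carry = (r_CNY − r_USD) = 0.0145 − 0.0520 = -0.0375
F* = 7.1644 · e^(-0.0375 × 342/365) = 7.1644 · e^-0.035137 = 7.1644 × 0.965473 = 6.9170
Market 6.6499 < fair 6.9170: forward underpriced → reverse cash-and-carry (short spot, go long the forward).
At maturity, profit = |F_mkt − F*| = |6.6499 − 6.9170| = 0.2671 per USD (in CNY)

0.2671 per USD (in CNY)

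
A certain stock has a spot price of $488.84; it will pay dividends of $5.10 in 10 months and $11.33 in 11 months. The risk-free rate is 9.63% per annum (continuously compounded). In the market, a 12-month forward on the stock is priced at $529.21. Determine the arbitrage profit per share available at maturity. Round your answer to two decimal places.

$7.56 per share

PV(dividends) I = 5.10·e^(−0.0963·10/12) + 11.33·e^(−0.0963·11/12) = 15.0794
Fair forward F* = (S − I)·e^(rT) = (488.84 − 15.0794)·e^0.096300 = 473.7606 × 1.101089 = 521.6526
Market $529.21 > fair 521.6526: forward overpriced → cash-and-carry (borrow at r, buy the stock and collect the dividends, short the forward).
Profit at T = |F_mkt − F*| = |529.21 − 521.6526| = $7.56 per share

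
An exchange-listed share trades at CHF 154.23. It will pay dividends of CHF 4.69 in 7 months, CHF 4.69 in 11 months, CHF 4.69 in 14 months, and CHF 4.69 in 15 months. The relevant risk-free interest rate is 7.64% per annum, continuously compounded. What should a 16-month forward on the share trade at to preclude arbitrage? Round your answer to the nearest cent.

PV(dividends) I = 4.69·e^(−0.0764·7/12) + 4.69·e^(−0.0764·11/12) + 4.69·e^(−0.0764·14/12) + 4.69·e^(−0.0764·15/12)
I = 4.4856 + 4.3728 + 4.2901 + 4.2628 = 17.4113
F = (S − I)·e^(rT) = (154.23 − 17.4113) · e^(0.0764·16/12)
= 136.8187 · e^0.101867 = 136.8187 × 1.107236 = CHF 151.49

CHF 151.49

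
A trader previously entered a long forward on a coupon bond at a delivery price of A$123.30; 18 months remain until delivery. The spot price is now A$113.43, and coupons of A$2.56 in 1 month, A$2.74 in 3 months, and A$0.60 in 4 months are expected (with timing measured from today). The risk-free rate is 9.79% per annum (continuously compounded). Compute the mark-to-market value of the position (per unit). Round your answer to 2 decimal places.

A$1.18

PV(remaining coupons) I = 2.56·e^(−0.0979·1/12) + 2.74·e^(−0.0979·3/12) + 0.60·e^(−0.0979·4/12) = 5.7937
Current forward F = (S − I)·e^(rT) = (113.43 − 5.7937)·e^(0.0979·18/12) = 107.6363 × 1.158180 = 124.6622
Value (long) = (F − K)·e^(−rT) = (124.6622 − 123.30) × 0.863423 = 1.1762
Value = A$1.18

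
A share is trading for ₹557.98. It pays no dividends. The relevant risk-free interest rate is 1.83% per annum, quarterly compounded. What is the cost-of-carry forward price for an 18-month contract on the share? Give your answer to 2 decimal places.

F = S · (1+r/4)^(4T)
= 557.98 × 1.027766
F = ₹573.47

₹573.47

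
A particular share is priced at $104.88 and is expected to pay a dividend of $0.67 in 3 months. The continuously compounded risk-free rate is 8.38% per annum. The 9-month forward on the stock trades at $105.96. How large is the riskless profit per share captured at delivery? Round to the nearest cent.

PV(dividends) I = 0.67·e^(−0.0838·3/12) = 0.6561
Fair forward F* = (S − I)·e^(rT) = (104.88 − 0.6561)·e^0.062850 = 104.2239 × 1.064867 = 110.9846
Market $105.96 < fair 110.9846: forward underpriced → reverse cash-and-carry (short the stock, invest proceeds at r, pay the dividends, go long the forward).
Profit at T = |F_mkt − F*| = |105.96 − 110.9846| = $5.02 per share

$5.02 per share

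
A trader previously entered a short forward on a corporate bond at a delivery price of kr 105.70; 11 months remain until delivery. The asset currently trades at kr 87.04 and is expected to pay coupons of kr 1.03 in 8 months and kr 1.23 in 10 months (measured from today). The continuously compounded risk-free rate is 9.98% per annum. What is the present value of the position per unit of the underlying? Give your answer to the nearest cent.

PV(remaining coupons) I = 1.03·e^(−0.0998·8/12) + 1.23·e^(−0.0998·10/12) = 2.0955
Current forward F = (S − I)·e^(rT) = (87.04 − 2.0955)·e^(0.0998·11/12) = 84.9445 × 1.095799 = 93.0821
Value (long) = (F − K)·e^(−rT) = (93.0821 − 105.70) × 0.912577 = -11.5148
Short position value = −(long value) = kr 11.51

kr 11.51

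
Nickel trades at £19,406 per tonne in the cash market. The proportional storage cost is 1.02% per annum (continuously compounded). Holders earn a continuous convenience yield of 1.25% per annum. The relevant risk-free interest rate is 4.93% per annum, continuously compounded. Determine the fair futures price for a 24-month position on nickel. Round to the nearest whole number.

£21,319 per tonne

Net carry = r + u − y = 0.0493 + 0.0102 − 0.0125 = 0.0470
F = S·e^((r+u−y)T) = 19406 · e^(0.0470 × 24/12) = 19406 · e^0.094000
= 19406 × 1.098560 = £21,319 per tonne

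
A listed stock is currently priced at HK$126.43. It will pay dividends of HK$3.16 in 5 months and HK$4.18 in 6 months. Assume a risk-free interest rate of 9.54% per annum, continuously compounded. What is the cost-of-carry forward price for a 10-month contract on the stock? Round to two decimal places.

HK$129.29

PV(dividends) I = 3.16·e^(−0.0954·5/12) + 4.18·e^(−0.0954·6/12)
I = 3.0369 + 3.9853 = 7.0222
F = (S − I)·e^(rT) = (126.43 − 7.0222) · e^(0.0954·10/12)
= 119.4078 · e^0.079500 = 119.4078 × 1.082746 = HK$129.29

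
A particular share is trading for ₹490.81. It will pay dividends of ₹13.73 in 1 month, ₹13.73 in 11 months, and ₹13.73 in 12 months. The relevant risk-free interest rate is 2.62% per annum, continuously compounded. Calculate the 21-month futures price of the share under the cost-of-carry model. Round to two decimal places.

₹471.46

PV(dividends) I = 13.73·e^(−0.0262·1/12) + 13.73·e^(−0.0262·11/12) + 13.73·e^(−0.0262·12/12)
I = 13.7001 + 13.4042 + 13.3749 = 40.4792
F = (S − I)·e^(rT) = (490.81 − 40.4792) · e^(0.0262·21/12)
= 450.3308 · e^0.045850 = 450.3308 × 1.046917 = ₹471.46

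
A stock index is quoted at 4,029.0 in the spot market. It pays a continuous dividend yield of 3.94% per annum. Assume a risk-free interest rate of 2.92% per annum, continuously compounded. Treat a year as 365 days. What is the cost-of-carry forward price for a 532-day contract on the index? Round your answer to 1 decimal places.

F = S·e^((r − q)T) = 4029.0 · e^((0.0292 − 0.0394) × 532/365)
= 4029.0 · e^-0.014867 = 4029.0 × 0.985243
F = 3,969.5

3,969.5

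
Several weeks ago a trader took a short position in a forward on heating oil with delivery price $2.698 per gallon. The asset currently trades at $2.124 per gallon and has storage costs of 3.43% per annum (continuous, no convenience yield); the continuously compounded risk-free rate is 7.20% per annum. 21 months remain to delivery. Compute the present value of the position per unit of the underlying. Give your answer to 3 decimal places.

Current fair forward for the remaining 21 months: F = S·e^((r + u)·T), (r + u) = 0.0720 + 0.0343 = 0.1063
F = 2.124 · e^(0.1063 × 21/12) = 2.124 × 1.204452 = 2.5583
Value of long forward = (F − K)·e^(−rT) = (2.5583 − 2.698) · e^(−0.0720·21/12)
= -0.1397 × 0.881615 = -0.123
Short position value = −(long value) = $0.123

$0.123 per gallon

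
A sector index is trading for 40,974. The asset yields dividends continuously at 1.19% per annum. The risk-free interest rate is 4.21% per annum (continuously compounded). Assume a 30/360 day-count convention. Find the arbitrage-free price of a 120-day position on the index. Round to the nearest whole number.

F = S·e^((r − q)T) = 40974 · e^((0.0421 − 0.0119) × 120/360)
= 40974 · e^0.010067 = 40974 × 1.010118
F = 41,389

41,389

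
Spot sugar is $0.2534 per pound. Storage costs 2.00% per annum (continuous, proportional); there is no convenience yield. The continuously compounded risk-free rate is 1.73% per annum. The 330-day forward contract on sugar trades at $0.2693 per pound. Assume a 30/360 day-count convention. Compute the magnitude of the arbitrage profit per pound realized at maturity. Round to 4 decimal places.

$0.0071 per pound

Fair forward: F* = S·e^(carry·T), with carry = (r + u) = 0.0173 + 0.0200 = 0.0373
F* = 0.2534 · e^(0.0373 × 330/360) = 0.2534 · e^0.034192 = 0.2534 × 1.034783 = $0.2622
Market $0.2693 > fair $0.2622: forward overpriced → cash-and-carry (buy spot, short the forward).
At maturity, profit = |F_mkt − F*| = |0.2693 − 0.2622| = $0.0071 per pound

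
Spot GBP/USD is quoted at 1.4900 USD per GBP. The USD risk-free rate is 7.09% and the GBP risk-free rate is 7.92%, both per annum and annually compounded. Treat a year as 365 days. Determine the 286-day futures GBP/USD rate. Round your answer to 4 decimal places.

By covered interest parity, F = S · (1+r_USD)^T / (1+r_GBP)^T
= 1.4900 × 1.055140 / 1.061543 = 1.4900 × 0.993968
F = 1.4810 USD per GBP

1.4810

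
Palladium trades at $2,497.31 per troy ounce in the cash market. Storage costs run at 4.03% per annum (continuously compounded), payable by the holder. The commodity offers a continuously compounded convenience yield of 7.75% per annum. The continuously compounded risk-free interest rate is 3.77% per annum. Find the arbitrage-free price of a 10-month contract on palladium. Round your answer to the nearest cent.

$2,498.35 per troy ounce

Net carry = r + u − y = 0.0377 + 0.0403 − 0.0775 = 0.0005
F = S·e^((r+u−y)T) = 2497.31 · e^(0.0005 × 10/12) = 2497.31 · e^0.00041667
= 2497.31 × 1.00041676 = $2,498.35 per troy ounce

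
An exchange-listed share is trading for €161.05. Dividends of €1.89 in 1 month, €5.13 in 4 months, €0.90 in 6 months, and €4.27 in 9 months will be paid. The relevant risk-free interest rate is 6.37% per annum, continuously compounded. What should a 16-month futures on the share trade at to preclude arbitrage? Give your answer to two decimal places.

€162.43

PV(dividends) I = 1.89·e^(−0.0637·1/12) + 5.13·e^(−0.0637·4/12) + 0.90·e^(−0.0637·6/12) + 4.27·e^(−0.0637·9/12)
I = 1.8800 + 5.0222 + 0.8718 + 4.0708 = 11.8448
F = (S − I)·e^(rT) = (161.05 − 11.8448) · e^(0.0637·16/12)
= 149.2052 · e^0.084933 = 149.2052 × 1.088644 = €162.43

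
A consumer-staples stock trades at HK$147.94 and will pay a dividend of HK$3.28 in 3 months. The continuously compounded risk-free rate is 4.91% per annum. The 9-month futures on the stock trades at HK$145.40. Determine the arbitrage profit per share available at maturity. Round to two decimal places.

PV(dividends) I = 3.28·e^(−0.0491·3/12) = 3.2400
Fair futures F* = (S − I)·e^(rT) = (147.94 − 3.2400)·e^0.036825 = 144.7000 × 1.037511 = 150.1278
Market HK$145.40 < fair 150.1278: forward underpriced → reverse cash-and-carry (short the stock, invest proceeds at r, pay the dividends, go long the forward).
Profit at T = |F_mkt − F*| = |145.40 − 150.1278| = HK$4.73 per share

HK$4.73 per share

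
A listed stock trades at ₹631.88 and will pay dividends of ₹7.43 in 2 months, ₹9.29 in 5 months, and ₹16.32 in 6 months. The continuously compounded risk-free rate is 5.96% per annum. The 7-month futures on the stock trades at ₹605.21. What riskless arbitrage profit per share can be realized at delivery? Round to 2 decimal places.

₹15.62 per share

PV(dividends) I = 7.43·e^(−0.0596·2/12) + 9.29·e^(−0.0596·5/12) + 16.32·e^(−0.0596·6/12) = 32.2595
Fair futures F* = (S − I)·e^(rT) = (631.88 − 32.2595)·e^0.034767 = 599.6205 × 1.035378 = 620.8339
Market ₹605.21 < fair 620.8339: forward underpriced → reverse cash-and-carry (short the stock, invest proceeds at r, pay the dividends, go long the forward).
Profit at T = |F_mkt − F*| = |605.21 − 620.8339| = ₹15.62 per share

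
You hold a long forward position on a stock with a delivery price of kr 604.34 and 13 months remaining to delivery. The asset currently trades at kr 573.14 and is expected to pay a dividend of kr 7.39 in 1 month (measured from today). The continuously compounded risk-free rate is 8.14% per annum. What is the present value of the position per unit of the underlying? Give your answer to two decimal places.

kr 12.47

PV(remaining dividends) I = 7.39·e^(−0.0814·1/12) = 7.3400
Current forward F = (S − I)·e^(rT) = (573.14 − 7.3400)·e^(0.0814·13/12) = 565.8000 × 1.092188 = 617.9600
Value (long) = (F − K)·e^(−rT) = (617.9600 − 604.34) × 0.915593 = 12.4704
Value = kr 12.47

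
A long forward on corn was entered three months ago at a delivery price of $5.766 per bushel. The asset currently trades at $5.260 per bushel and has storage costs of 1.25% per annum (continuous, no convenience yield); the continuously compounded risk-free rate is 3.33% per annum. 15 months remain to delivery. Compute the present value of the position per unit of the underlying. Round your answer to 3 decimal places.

Current fair forward for the remaining 15 months: F = S·e^((r + u)·T), (r + u) = 0.0333 + 0.0125 = 0.0458
F = 5.260 · e^(0.0458 × 15/12) = 5.260 × 1.058921 = 5.5699
Value of long forward = (F − K)·e^(−rT) = (5.5699 − 5.766) · e^(−0.0333·15/12)
= -0.1961 × 0.959229 = -0.188

-$0.188 per bushel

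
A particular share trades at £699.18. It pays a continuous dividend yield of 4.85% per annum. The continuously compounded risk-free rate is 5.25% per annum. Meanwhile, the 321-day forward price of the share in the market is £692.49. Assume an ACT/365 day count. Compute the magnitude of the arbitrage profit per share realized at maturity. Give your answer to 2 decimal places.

Fair forward: F* = S·e^(carry·T), with carry = (r − q) = 0.0525 − 0.0485 = 0.0040
F* = 699.18 · e^(0.0040 × 321/365) = 699.18 · e^0.003518 = 699.18 × 1.003524 = £701.6439
Market £692.49 < fair £701.6439: forward underpriced → reverse cash-and-carry (short spot, go long the forward).
At maturity, profit = |F_mkt − F*| = |692.49 − 701.6439| = £9.15 per share

£9.15 per share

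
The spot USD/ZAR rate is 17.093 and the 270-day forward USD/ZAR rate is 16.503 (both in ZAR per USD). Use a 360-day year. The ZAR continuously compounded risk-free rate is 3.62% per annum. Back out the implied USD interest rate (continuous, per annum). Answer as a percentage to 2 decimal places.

F = S·e^((r_ZAR − r_USD)T) ⇒ r_USD = r_ZAR − ln(F/S)/T
ln(16.503/17.093) = -0.035127; /(270/360) = -0.046836
r_USD = 0.0362 + 0.046836 = 0.083036
r_USD = 8.30%

8.30%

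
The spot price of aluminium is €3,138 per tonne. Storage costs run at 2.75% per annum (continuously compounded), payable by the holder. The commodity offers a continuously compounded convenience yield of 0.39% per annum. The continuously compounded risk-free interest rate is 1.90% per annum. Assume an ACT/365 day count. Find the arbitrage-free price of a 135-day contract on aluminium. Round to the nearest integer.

Net carry = r + u − y = 0.0190 + 0.0275 − 0.0039 = 0.0426
F = S·e^((r+u−y)T) = 3138 · e^(0.0426 × 135/365) = 3138 · e^0.015756
= 3138 × 1.015881 = €3,188 per tonne

€3,188 per tonne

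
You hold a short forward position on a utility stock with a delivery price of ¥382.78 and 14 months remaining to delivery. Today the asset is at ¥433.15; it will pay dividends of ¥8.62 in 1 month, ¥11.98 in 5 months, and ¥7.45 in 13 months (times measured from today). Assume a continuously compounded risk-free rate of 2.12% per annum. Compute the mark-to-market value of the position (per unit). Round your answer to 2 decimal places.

-¥31.96

PV(remaining dividends) I = 8.62·e^(−0.0212·1/12) + 11.98·e^(−0.0212·5/12) + 7.45·e^(−0.0212·13/12) = 27.7603
Current forward F = (S − I)·e^(rT) = (433.15 − 27.7603)·e^(0.0212·14/12) = 405.3897 × 1.025042 = 415.5415
Value (long) = (F − K)·e^(−rT) = (415.5415 − 382.78) × 0.975570 = 31.9611
Short position value = −(long value) = -¥31.96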